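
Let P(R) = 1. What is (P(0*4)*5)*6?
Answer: 30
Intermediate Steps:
(P(0*4)*5)*6 = (1*5)*6 = 5*6 = 30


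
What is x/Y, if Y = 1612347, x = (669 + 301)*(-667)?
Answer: -646990/1612347 ≈ -0.40127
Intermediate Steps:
x = -646990 (x = 970*(-667) = -646990)
x/Y = -646990/1612347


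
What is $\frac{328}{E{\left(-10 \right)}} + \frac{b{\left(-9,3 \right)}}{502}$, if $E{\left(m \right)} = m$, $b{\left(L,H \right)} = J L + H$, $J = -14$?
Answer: $- \frac{81683}{2510} \approx -32.543$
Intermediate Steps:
$b{\left(L,H \right)} = H - 14 L$ ($b{\left(L,H \right)} = - 14 L + H = H - 14 L$)
$\frac{328}{E{\left(-10 \right)}} + \frac{b{\left(-9,3 \right)}}{502} = \frac{328}{-10} + \frac{3 - -126}{502} = 328 \left(- \frac{1}{10}\right) + \left(3 + 126\right) \frac{1}{502} = - \frac{164}{5} + 129 \cdot \frac{1}{502} = - \frac{164}{5} + \frac{129}{502} = - \frac{81683}{2510}$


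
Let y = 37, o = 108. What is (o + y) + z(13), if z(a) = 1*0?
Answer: 145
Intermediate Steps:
z(a) = 0
(o + y) + z(13) = (108 + 37) + 0 = 145 + 0 = 145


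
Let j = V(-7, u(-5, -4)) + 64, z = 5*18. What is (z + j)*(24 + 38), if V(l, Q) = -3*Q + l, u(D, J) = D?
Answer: 10044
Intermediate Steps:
z = 90
V(l, Q) = l - 3*Q
j = 72 (j = (-7 - 3*(-5)) + 64 = (-7 + 15) + 64 = 8 + 64 = 72)
(z + j)*(24 + 38) = (90 + 72)*(24 + 38) = 162*62 = 10044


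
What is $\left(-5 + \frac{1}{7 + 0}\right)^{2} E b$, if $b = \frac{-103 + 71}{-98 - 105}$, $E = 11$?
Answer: $\frac{406912}{9947} \approx 40.908$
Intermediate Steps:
$b = \frac{32}{203}$ ($b = - \frac{32}{-203} = \left(-32\right) \left(- \frac{1}{203}\right) = \frac{32}{203} \approx 0.15764$)
$\left(-5 + \frac{1}{7 + 0}\right)^{2} E b = \left(-5 + \frac{1}{7 + 0}\right)^{2} \cdot 11 \cdot \frac{32}{203} = \left(-5 + \frac{1}{7}\right)^{2} \cdot 11 \cdot \frac{32}{203} = \left(- \frac{34}{7}\right)^{2} \cdot 11 \cdot \frac{32}{203} = \frac{1156}{49} \cdot 11 \cdot \frac{32}{203} = \frac{12716}{49} \cdot \frac{32}{203} = \frac{406912}{9947}$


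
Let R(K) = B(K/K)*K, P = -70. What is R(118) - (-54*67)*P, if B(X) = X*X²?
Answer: -253142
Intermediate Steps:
B(X) = X³
R(K) = K (R(K) = (K/K)³*K = 1³*K = 1*K = K)
R(118) - (-54*67)*P = 118 - (-54*67)*(-70) = 118 - (-3618)*(-70) = 118 - 1*253260 = 118 - 253260 = -253142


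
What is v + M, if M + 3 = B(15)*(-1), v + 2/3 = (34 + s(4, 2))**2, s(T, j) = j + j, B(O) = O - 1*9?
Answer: 4303/3 ≈ 1434.3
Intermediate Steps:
B(O) = -9 + O (B(O) = O - 9 = -9 + O)
s(T, j) = 2*j
v = 4330/3 (v = -2/3 + (34 + 2*2)**2 = -2/3 + (34 + 4)**2 = -2/3 + 38**2 = -2/3 + 1444 = 4330/3 ≈ 1443.3)
M = -9 (M = -3 + (-9 + 15)*(-1) = -3 + 6*(-1) = -3 - 6 = -9)
v + M = 4330/3 - 9 = 4303/3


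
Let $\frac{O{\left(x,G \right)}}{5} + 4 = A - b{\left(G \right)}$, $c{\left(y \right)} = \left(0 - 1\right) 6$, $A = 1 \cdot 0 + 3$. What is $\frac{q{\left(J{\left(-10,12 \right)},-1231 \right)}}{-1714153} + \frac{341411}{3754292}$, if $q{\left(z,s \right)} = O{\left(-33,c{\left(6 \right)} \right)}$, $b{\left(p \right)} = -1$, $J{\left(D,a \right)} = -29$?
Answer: $\frac{341411}{3754292} \approx 0.090939$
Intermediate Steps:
$A = 3$ ($A = 0 + 3 = 3$)
$c{\left(y \right)} = -6$ ($c{\left(y \right)} = \left(-1\right) 6 = -6$)
$O{\left(x,G \right)} = 0$ ($O{\left(x,G \right)} = -20 + 5 \left(3 - -1\right) = -20 + 5 \left(3 + 1\right) = -20 + 5 \cdot 4 = -20 + 20 = 0$)
$q{\left(z,s \right)} = 0$
$\frac{q{\left(J{\left(-10,12 \right)},-1231 \right)}}{-1714153} + \frac{341411}{3754292} = \frac{0}{-1714153} + \frac{341411}{3754292} = 0 \left(- \frac{1}{1714153}\right) + 341411 \cdot \frac{1}{3754292} = 0 + \frac{341411}{3754292} = \frac{341411}{3754292}$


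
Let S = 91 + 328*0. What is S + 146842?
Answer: 146933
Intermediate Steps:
S = 91 (S = 91 + 0 = 91)
S + 146842 = 91 + 146842 = 146933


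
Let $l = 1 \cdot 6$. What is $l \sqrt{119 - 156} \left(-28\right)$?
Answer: $- 168 i \sqrt{37} \approx - 1021.9 i$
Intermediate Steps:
$l = 6$
$l \sqrt{119 - 156} \left(-28\right) = 6 \sqrt{119 - 156} \left(-28\right) = 6 \sqrt{-37} \left(-28\right) = 6 i \sqrt{37} \left(-28\right) = - 168 i \sqrt{37}$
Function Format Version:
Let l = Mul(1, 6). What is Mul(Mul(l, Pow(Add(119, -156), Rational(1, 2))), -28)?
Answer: Mul(-168, I, Pow(37, Rational(1, 2))) ≈ Mul(-1021.9, I)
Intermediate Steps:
l = 6
Mul(Mul(l, Pow(Add(119, -156), Rational(1, 2))), -28) = Mul(Mul(6, Pow(Add(119, -156), Rational(1, 2))), -28) = Mul(Mul(6, Pow(-37, Rational(1, 2))), -28) = Mul(Mul(6, Mul(I, Pow(37, Rational(1, 2)))), -28) = Mul(Mul(6, I, Pow(37, Rational(1, 2))), -28) = Mul(-168, I, Pow(37, Rational(1, 2)))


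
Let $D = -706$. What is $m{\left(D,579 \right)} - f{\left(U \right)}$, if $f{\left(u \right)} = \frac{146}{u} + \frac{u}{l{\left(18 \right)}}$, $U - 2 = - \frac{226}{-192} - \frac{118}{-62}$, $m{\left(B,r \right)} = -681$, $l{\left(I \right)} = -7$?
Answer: $- \frac{223309920959}{314959008} \approx -709.01$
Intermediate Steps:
$U = \frac{15119}{2976}$ ($U = 2 - \left(- \frac{113}{96} - \frac{59}{31}\right) = 2 - - \frac{9167}{2976} = 2 + \left(\frac{113}{96} + \frac{59}{31}\right) = 2 + \frac{9167}{2976} = \frac{15119}{2976} \approx 5.0803$)
$f{\left(u \right)} = \frac{146}{u} - \frac{u}{7}$ ($f{\left(u \right)} = \frac{146}{u} + \frac{u}{-7} = \frac{146}{u} + u \left(- \frac{1}{7}\right) = \frac{146}{u} - \frac{u}{7}$)
$m{\left(D,579 \right)} - f{\left(U \right)} = -681 - \left(\frac{146}{\frac{15119}{2976}} - \frac{15119}{20832}\right) = -681 - \left(146 \cdot \frac{2976}{15119} - \frac{15119}{20832}\right) = -681 - \left(\frac{434496}{15119} - \frac{15119}{20832}\right) = -681 - \frac{8822836511}{314959008} = - \frac{223309920959}{314959008}$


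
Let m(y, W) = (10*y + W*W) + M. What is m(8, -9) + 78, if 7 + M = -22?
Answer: 210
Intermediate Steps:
M = -29 (M = -7 - 22 = -29)
m(y, W) = -29 + W² + 10*y (m(y, W) = (10*y + W*W) - 29 = (10*y + W²) - 29 = (W² + 10*y) - 29 = -29 + W² + 10*y)
m(8, -9) + 78 = (-29 + (-9)² + 10*8) + 78 = (-29 + 81 + 80) + 78 = 132 + 78 = 210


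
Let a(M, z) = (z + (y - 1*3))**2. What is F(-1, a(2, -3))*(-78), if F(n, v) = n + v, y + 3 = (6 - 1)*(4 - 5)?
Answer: -15210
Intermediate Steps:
y = -8 (y = -3 + (6 - 1)*(4 - 5) = -3 + 5*(-1) = -3 - 5 = -8)
a(M, z) = (-11 + z)**2 (a(M, z) = (z + (-8 - 1*3))**2 = (z + (-8 - 3))**2 = (z - 11)**2 = (-11 + z)**2)
F(-1, a(2, -3))*(-78) = (-1 + (-11 - 3)**2)*(-78) = (-1 + (-14)**2)*(-78) = (-1 + 196)*(-78) = 195*(-78) = -15210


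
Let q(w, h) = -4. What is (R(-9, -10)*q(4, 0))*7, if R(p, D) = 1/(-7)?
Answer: 4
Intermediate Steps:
R(p, D) = -1/7
(R(-9, -10)*q(4, 0))*7 = -1/7*(-4)*7 = (4/7)*7 = 4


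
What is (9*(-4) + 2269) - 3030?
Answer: -797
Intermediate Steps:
(9*(-4) + 2269) - 3030 = (-36 + 2269) - 3030 = 2233 - 3030 = -797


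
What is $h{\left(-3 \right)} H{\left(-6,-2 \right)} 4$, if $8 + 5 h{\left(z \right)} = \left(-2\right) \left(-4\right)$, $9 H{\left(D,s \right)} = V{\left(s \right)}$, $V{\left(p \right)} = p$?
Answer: $0$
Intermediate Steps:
$H{\left(D,s \right)} = \frac{s}{9}$
$h{\left(z \right)} = 0$ ($h{\left(z \right)} = - \frac{8}{5} + \frac{\left(-2\right) \left(-4\right)}{5} = - \frac{8}{5} + \frac{1}{5} \cdot 8 = - \frac{8}{5} + \frac{8}{5} = 0$)
$h{\left(-3 \right)} H{\left(-6,-2 \right)} 4 = 0 \cdot \frac{1}{9} \left(-2\right) 4 = 0 \left(- \frac{2}{9}\right) 4 = 0 \cdot 4 = 0$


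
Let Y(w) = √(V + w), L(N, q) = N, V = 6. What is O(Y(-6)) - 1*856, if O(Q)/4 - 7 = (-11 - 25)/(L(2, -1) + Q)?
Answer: -900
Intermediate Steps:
Y(w) = √(6 + w)
O(Q) = 28 - 144/(2 + Q) (O(Q) = 28 + 4*((-11 - 25)/(2 + Q)) = 28 + 4*(-36/(2 + Q)) = 28 - 144/(2 + Q))
O(Y(-6)) - 1*856 = 4*(-22 + 7*√(6 - 6))/(2 + √(6 - 6)) - 1*856 = 4*(-22 + 7*√0)/(2 + √0) - 856 = 4*(-22 + 7*0)/(2 + 0) - 856 = 4*(-22 + 0)/2 - 856 = 4*(½)*(-22) - 856 = -44 - 856 = -900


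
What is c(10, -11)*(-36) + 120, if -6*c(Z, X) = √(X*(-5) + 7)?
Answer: 120 + 6*√62 ≈ 167.24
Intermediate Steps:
c(Z, X) = -√(7 - 5*X)/6 (c(Z, X) = -√(X*(-5) + 7)/6 = -√(-5*X + 7)/6 = -√(7 - 5*X)/6)
c(10, -11)*(-36) + 120 = -√(7 - 5*(-11))/6*(-36) + 120 = -√(7 + 55)/6*(-36) + 120 = -√62/6*(-36) + 120 = 6*√62 + 120 = 120 + 6*√62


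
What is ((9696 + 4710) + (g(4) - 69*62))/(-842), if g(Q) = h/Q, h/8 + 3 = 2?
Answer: -5063/421 ≈ -12.026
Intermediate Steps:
h = -8 (h = -24 + 8*2 = -24 + 16 = -8)
g(Q) = -8/Q
((9696 + 4710) + (g(4) - 69*62))/(-842) = ((9696 + 4710) + (-8/4 - 69*62))/(-842) = (14406 + (-8*¼ - 4278))*(-1/842) = (14406 + (-2 - 4278))*(-1/842) = (14406 - 4280)*(-1/842) = 10126*(-1/842) = -5063/421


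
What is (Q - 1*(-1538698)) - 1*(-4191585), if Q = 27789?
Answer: 5758072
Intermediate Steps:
(Q - 1*(-1538698)) - 1*(-4191585) = (27789 - 1*(-1538698)) - 1*(-4191585) = (27789 + 1538698) + 4191585 = 1566487 + 4191585 = 5758072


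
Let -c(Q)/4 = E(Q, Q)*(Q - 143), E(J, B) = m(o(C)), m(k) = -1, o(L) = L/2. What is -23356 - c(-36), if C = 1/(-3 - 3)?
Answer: -22640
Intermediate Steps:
C = -1/6 (C = 1/(-6) = -1/6 ≈ -0.16667)
o(L) = L/2 (o(L) = L*(1/2) = L/2)
E(J, B) = -1
c(Q) = -572 + 4*Q (c(Q) = -(-4)*(Q - 143) = -(-4)*(-143 + Q) = -4*(143 - Q) = -572 + 4*Q)
-23356 - c(-36) = -23356 - (-572 + 4*(-36)) = -23356 - (-572 - 144) = -23356 - 1*(-716) = -23356 + 716 = -22640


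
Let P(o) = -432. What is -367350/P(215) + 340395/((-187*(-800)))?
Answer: 20872201/24480 ≈ 852.62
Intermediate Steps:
-367350/P(215) + 340395/((-187*(-800))) = -367350/(-432) + 340395/((-187*(-800))) = -367350*(-1/432) + 340395/149600 = 61225/72 + 340395*(1/149600) = 61225/72 + 6189/2720 = 20872201/24480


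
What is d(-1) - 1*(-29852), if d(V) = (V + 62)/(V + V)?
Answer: 59643/2 ≈ 29822.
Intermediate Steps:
d(V) = (62 + V)/(2*V) (d(V) = (62 + V)/((2*V)) = (62 + V)*(1/(2*V)) = (62 + V)/(2*V))
d(-1) - 1*(-29852) = (½)*(62 - 1)/(-1) - 1*(-29852) = (½)*(-1)*61 + 29852 = -61/2 + 29852 = 59643/2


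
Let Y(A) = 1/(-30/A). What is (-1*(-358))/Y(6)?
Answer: -1790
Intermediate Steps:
Y(A) = -A/30
(-1*(-358))/Y(6) = (-1*(-358))/((-1/30*6)) = 358/(-⅕) = 358*(-5) = -1790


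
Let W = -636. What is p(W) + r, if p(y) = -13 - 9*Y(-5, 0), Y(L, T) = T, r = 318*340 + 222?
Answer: 108329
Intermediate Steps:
r = 108342 (r = 108120 + 222 = 108342)
p(y) = -13 (p(y) = -13 - 9*0 = -13 + 0 = -13)
p(W) + r = -13 + 108342 = 108329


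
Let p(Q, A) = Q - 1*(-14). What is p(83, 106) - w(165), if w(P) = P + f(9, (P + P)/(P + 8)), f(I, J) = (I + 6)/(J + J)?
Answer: -3165/44 ≈ -71.932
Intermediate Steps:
f(I, J) = (6 + I)/(2*J) (f(I, J) = (6 + I)/((2*J)) = (6 + I)*(1/(2*J)) = (6 + I)/(2*J))
w(P) = P + 15*(8 + P)/(4*P) (w(P) = P + (6 + 9)/(2*(((P + P)/(P + 8)))) = P + (½)*15/((2*P)/(8 + P)) = P + (½)*15/(2*P/(8 + P)) = P + (½)*((8 + P)/(2*P))*15 = P + 15*(8 + P)/(4*P))
p(Q, A) = 14 + Q (p(Q, A) = Q + 14 = 14 + Q)
p(83, 106) - w(165) = (14 + 83) - (15/4 + 165 + 30/165) = 97 - (15/4 + 165 + 30*(1/165)) = 97 - (15/4 + 165 + 2/11) = 97 - 1*7433/44 = 97 - 7433/44 = -3165/44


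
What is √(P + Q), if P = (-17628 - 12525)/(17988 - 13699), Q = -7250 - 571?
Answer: I*√144000695958/4289 ≈ 88.476*I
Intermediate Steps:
Q = -7821
P = -30153/4289 ≈ -7.0303
√(P + Q) = √(-30153/4289 - 7821) = √(-33574422/4289) = I*√144000695958/4289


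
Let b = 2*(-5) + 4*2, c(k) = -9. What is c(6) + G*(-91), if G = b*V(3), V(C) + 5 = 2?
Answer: -555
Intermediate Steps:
V(C) = -3 (V(C) = -5 + 2 = -3)
b = -2 (b = -10 + 8 = -2)
G = 6 (G = -2*(-3) = 6)
c(6) + G*(-91) = -9 + 6*(-91) = -9 - 546 = -555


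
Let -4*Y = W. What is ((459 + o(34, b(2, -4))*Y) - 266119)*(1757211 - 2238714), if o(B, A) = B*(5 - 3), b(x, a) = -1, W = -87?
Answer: 127203944043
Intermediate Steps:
Y = 87/4 (Y = -1/4*(-87) = 87/4 ≈ 21.750)
o(B, A) = 2*B (o(B, A) = B*2 = 2*B)
((459 + o(34, b(2, -4))*Y) - 266119)*(1757211 - 2238714) = ((459 + (2*34)*(87/4)) - 266119)*(1757211 - 2238714) = ((459 + 68*(87/4)) - 266119)*(-481503) = ((459 + 1479) - 266119)*(-481503) = (1938 - 266119)*(-481503) = -264181*(-481503) = 127203944043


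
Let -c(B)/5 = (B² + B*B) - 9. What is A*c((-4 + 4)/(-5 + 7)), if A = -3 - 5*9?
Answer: -2160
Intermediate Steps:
c(B) = 45 - 10*B² (c(B) = -5*((B² + B*B) - 9) = -5*((B² + B²) - 9) = -5*(2*B² - 9) = -5*(-9 + 2*B²) = 45 - 10*B²)
A = -48 (A = -3 - 45 = -48)
A*c((-4 + 4)/(-5 + 7)) = -48*(45 - 10*(-4 + 4)²/(-5 + 7)²) = -48*(45 - 10*(0/2)²) = -48*(45 - 10*(0*(½))²) = -48*(45 - 10*0²) = -48*(45 - 10*0) = -48*(45 + 0) = -48*45 = -2160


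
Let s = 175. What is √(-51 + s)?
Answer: 2*√31 ≈ 11.136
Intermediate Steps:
√(-51 + s) = √(-51 + 175) = √124 = 2*√31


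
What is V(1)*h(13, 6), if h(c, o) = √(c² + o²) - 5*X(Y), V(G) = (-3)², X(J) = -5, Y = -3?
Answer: 225 + 9*√205 ≈ 353.86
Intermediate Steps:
V(G) = 9
h(c, o) = 25 + √(c² + o²) (h(c, o) = √(c² + o²) - 5*(-5) = √(c² + o²) + 25 = 25 + √(c² + o²))
V(1)*h(13, 6) = 9*(25 + √(13² + 6²)) = 9*(25 + √(169 + 36)) = 9*(25 + √205) = 225 + 9*√205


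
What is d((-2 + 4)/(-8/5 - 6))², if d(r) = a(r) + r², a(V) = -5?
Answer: 3168400/130321 ≈ 24.312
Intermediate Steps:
d(r) = -5 + r²
d((-2 + 4)/(-8/5 - 6))² = (-5 + ((-2 + 4)/(-8/5 - 6))²)² = (-5 + (2/(-8*⅕ - 6))²)² = (-5 + (2/(-8/5 - 6))²)² = (-5 + (2/(-38/5))²)² = (-5 + (2*(-5/38))²)² = (-5 + (-5/19)²)² = (-5 + 25/361)² = (-1780/361)² = 3168400/130321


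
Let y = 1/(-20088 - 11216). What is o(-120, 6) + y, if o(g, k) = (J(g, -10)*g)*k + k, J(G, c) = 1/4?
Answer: -5446897/31304 ≈ -174.00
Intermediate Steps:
J(G, c) = ¼
y = -1/31304 (y = 1/(-31304) = -1/31304 ≈ -3.1945e-5)
o(g, k) = k + g*k/4 (o(g, k) = (g/4)*k + k = g*k/4 + k = k + g*k/4)
o(-120, 6) + y = (¼)*6*(4 - 120) - 1/31304 = (¼)*6*(-116) - 1/31304 = -174 - 1/31304 = -5446897/31304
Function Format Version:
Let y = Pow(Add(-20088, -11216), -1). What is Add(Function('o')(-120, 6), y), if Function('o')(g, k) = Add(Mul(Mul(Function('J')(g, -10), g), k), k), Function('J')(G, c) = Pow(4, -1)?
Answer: Rational(-5446897, 31304) ≈ -174.00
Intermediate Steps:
Function('J')(G, c) = Rational(1, 4)
y = Rational(-1, 31304) (y = Pow(-31304, -1) = Rational(-1, 31304) ≈ -3.1945e-5)
Function('o')(g, k) = Add(k, Mul(Rational(1, 4), g, k)) (Function('o')(g, k) = Add(Mul(Mul(Rational(1, 4), g), k), k) = Add(Mul(Rational(1, 4), g, k), k) = Add(k, Mul(Rational(1, 4), g, k)))
Add(Function('o')(-120, 6), y) = Add(Mul(Rational(1, 4), 6, Add(4, -120)), Rational(-1, 31304)) = Add(Mul(Rational(1, 4), 6, -116), Rational(-1, 31304)) = Add(-174, Rational(-1, 31304)) = Rational(-5446897, 31304)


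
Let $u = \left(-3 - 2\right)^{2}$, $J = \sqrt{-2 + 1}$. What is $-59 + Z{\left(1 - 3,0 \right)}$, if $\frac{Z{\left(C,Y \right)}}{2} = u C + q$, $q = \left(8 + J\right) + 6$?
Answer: $-131 + 2 i \approx -131.0 + 2.0 i$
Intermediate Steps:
$J = i$ ($J = \sqrt{-1} = i \approx 1.0 i$)
$q = 14 + i$ ($q = \left(8 + i\right) + 6 = 14 + i \approx 14.0 + 1.0 i$)
$u = 25$ ($u = \left(-5\right)^{2} = 25$)
$Z{\left(C,Y \right)} = 28 + 2 i + 50 C$ ($Z{\left(C,Y \right)} = 2 \left(25 C + \left(14 + i\right)\right) = 2 \left(14 + i + 25 C\right) = 28 + 2 i + 50 C$)
$-59 + Z{\left(1 - 3,0 \right)} = -59 + \left(28 + 2 i + 50 \left(1 - 3\right)\right) = -59 + \left(28 + 2 i + 50 \left(-2\right)\right) = -59 + \left(28 + 2 i - 100\right) = -59 - \left(72 - 2 i\right) = -131 + 2 i$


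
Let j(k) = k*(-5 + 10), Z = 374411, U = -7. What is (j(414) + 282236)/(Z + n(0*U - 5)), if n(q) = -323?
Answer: 12923/17004 ≈ 0.76000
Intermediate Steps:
j(k) = 5*k (j(k) = k*5 = 5*k)
(j(414) + 282236)/(Z + n(0*U - 5)) = (5*414 + 282236)/(374411 - 323) = (2070 + 282236)/374088 = 284306*(1/374088) = 12923/17004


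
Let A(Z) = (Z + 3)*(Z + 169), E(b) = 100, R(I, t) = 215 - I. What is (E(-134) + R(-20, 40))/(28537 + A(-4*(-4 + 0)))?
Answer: 335/32052 ≈ 0.010452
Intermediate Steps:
A(Z) = (3 + Z)*(169 + Z)
(E(-134) + R(-20, 40))/(28537 + A(-4*(-4 + 0))) = (100 + (215 - 1*(-20)))/(28537 + (507 + (-4*(-4 + 0))**2 + 172*(-4*(-4 + 0)))) = (100 + (215 + 20))/(28537 + (507 + (-4*(-4))**2 + 172*(-4*(-4)))) = (100 + 235)/(28537 + (507 + 16**2 + 172*16)) = 335/(28537 + (507 + 256 + 2752)) = 335/(28537 + 3515) = 335/32052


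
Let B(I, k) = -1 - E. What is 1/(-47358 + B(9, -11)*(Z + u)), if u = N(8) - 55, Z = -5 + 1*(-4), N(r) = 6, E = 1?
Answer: -1/47242 ≈ -2.1168e-5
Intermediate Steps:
B(I, k) = -2 (B(I, k) = -1 - 1*1 = -1 - 1 = -2)
Z = -9 (Z = -5 - 4 = -9)
u = -49 (u = 6 - 55 = -49)
1/(-47358 + B(9, -11)*(Z + u)) = 1/(-47358 - 2*(-9 - 49)) = 1/(-47358 - 2*(-58)) = 1/(-47358 + 116) = 1/(-47242) = -1/47242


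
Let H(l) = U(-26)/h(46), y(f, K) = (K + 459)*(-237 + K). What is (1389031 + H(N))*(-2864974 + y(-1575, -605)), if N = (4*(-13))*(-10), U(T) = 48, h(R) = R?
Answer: -87602036658954/23 ≈ -3.8088e+12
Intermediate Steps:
y(f, K) = (-237 + K)*(459 + K) (y(f, K) = (459 + K)*(-237 + K) = (-237 + K)*(459 + K))
N = 520 (N = -52*(-10) = 520)
H(l) = 24/23 (H(l) = 48/46 = 48*(1/46) = 24/23)
(1389031 + H(N))*(-2864974 + y(-1575, -605)) = (1389031 + 24/23)*(-2864974 + (-108783 + (-605)**2 + 222*(-605))) = 31947737*(-2864974 + (-108783 + 366025 - 134310))/23 = 31947737*(-2864974 + 122932)/23 = (31947737/23)*(-2742042) = -87602036658954/23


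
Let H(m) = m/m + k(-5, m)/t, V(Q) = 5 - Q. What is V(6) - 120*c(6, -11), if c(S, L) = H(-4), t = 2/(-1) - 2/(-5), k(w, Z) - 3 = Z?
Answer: -196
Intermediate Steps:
k(w, Z) = 3 + Z
t = -8/5 (t = 2*(-1) - 2*(-⅕) = -2 + ⅖ = -8/5 ≈ -1.6000)
H(m) = -7/8 - 5*m/8 (H(m) = m/m + (3 + m)/(-8/5) = 1 + (3 + m)*(-5/8) = 1 + (-15/8 - 5*m/8) = -7/8 - 5*m/8)
c(S, L) = 13/8 (c(S, L) = -7/8 - 5/8*(-4) = -7/8 + 5/2 = 13/8)
V(6) - 120*c(6, -11) = (5 - 1*6) - 120*13/8 = (5 - 6) - 195 = -1 - 195 = -196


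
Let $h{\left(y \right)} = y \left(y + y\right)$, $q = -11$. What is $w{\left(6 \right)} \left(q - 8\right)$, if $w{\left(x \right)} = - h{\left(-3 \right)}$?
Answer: $342$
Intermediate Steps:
$h{\left(y \right)} = 2 y^{2}$ ($h{\left(y \right)} = y 2 y = 2 y^{2}$)
$w{\left(x \right)} = -18$ ($w{\left(x \right)} = - 2 \left(-3\right)^{2} = - 2 \cdot 9 = \left(-1\right) 18 = -18$)
$w{\left(6 \right)} \left(q - 8\right) = - 18 \left(-11 - 8\right) = \left(-18\right) \left(-19\right) = 342$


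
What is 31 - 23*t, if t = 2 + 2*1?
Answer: -61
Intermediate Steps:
t = 4 (t = 2 + 2 = 4)
31 - 23*t = 31 - 23*4 = 31 - 92 = -61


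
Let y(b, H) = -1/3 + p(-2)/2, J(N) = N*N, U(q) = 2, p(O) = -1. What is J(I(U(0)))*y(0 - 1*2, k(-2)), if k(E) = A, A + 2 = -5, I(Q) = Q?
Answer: -10/3 ≈ -3.3333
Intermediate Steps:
A = -7 (A = -2 - 5 = -7)
k(E) = -7
J(N) = N**2
y(b, H) = -5/6 (y(b, H) = -1/3 - 1/2 = -5/6)
J(I(U(0)))*y(0 - 1*2, k(-2)) = 2**2*(-5/6) = 4*(-5/6) = -10/3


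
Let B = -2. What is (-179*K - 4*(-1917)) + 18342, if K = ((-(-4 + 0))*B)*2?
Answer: 28874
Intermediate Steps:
K = -16 (K = (-(-4 + 0)*(-2))*2 = (-1*(-4)*(-2))*2 = (4*(-2))*2 = -8*2 = -16)
(-179*K - 4*(-1917)) + 18342 = (-179*(-16) - 4*(-1917)) + 18342 = (2864 + 7668) + 18342 = 10532 + 18342 = 28874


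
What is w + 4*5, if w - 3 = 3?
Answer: 26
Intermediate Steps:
w = 6 (w = 3 + 3 = 6)
w + 4*5 = 6 + 4*5 = 6 + 20 = 26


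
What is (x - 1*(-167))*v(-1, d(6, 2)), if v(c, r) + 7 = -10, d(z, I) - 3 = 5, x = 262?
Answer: -7293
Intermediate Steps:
d(z, I) = 8 (d(z, I) = 3 + 5 = 8)
v(c, r) = -17 (v(c, r) = -7 - 10 = -17)
(x - 1*(-167))*v(-1, d(6, 2)) = (262 - 1*(-167))*(-17) = (262 + 167)*(-17) = 429*(-17) = -7293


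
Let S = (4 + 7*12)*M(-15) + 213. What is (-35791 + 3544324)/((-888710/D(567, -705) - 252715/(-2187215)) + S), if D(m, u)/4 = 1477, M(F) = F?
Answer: -1511249858701842/541567803599 ≈ -2790.5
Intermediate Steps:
D(m, u) = 5908 (D(m, u) = 4*1477 = 5908)
S = -1107 (S = (4 + 7*12)*(-15) + 213 = (4 + 84)*(-15) + 213 = 88*(-15) + 213 = -1320 + 213 = -1107)
(-35791 + 3544324)/((-888710/D(567, -705) - 252715/(-2187215)) + S) = (-35791 + 3544324)/((-888710/5908 - 252715/(-2187215)) - 1107) = 3508533/((-888710*1/5908 - 252715*(-1/2187215)) - 1107) = 3508533/((-444355/2954 + 50543/437443) - 1107) = 3508533/(-194230680243/1292206622 - 1107) = 3508533/(-1624703410797/1292206622) = 3508533*(-1292206622/1624703410797) = -1511249858701842/541567803599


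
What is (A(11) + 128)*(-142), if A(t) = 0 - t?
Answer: -16614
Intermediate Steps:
A(t) = -t
(A(11) + 128)*(-142) = (-1*11 + 128)*(-142) = (-11 + 128)*(-142) = 117*(-142) = -16614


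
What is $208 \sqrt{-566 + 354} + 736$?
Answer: $736 + 416 i \sqrt{53} \approx 736.0 + 3028.5 i$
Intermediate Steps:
$208 \sqrt{-566 + 354} + 736 = 208 \sqrt{-212} + 736 = 208 \cdot 2 i \sqrt{53} + 736 = 416 i \sqrt{53} + 736 = 736 + 416 i \sqrt{53}$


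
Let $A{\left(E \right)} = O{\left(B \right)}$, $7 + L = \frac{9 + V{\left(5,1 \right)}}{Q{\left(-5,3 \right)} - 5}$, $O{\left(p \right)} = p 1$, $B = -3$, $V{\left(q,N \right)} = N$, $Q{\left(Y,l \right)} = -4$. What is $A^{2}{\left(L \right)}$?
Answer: $9$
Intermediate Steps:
$O{\left(p \right)} = p$
$L = - \frac{73}{9}$ ($L = -7 + \frac{9 + 1}{-4 - 5} = -7 + \frac{10}{-9} = -7 + 10 \left(- \frac{1}{9}\right) = -7 - \frac{10}{9} = - \frac{73}{9} \approx -8.1111$)
$A{\left(E \right)} = -3$
$A^{2}{\left(L \right)} = \left(-3\right)^{2} = 9$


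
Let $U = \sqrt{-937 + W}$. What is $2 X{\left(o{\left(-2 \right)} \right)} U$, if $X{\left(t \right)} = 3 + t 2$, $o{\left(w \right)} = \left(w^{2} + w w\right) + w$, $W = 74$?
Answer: $30 i \sqrt{863} \approx 881.31 i$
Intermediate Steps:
$o{\left(w \right)} = w + 2 w^{2}$ ($o{\left(w \right)} = \left(w^{2} + w^{2}\right) + w = 2 w^{2} + w = w + 2 w^{2}$)
$X{\left(t \right)} = 3 + 2 t$
$U = i \sqrt{863}$ ($U = \sqrt{-937 + 74} = \sqrt{-863} = i \sqrt{863} \approx 29.377 i$)
$2 X{\left(o{\left(-2 \right)} \right)} U = 2 \left(3 + 2 \left(- 2 \left(1 + 2 \left(-2\right)\right)\right)\right) i \sqrt{863} = 2 \left(3 + 2 \left(- 2 \left(1 - 4\right)\right)\right) i \sqrt{863} = 2 \left(3 + 2 \left(\left(-2\right) \left(-3\right)\right)\right) i \sqrt{863} = 2 \left(3 + 2 \cdot 6\right) i \sqrt{863} = 2 \left(3 + 12\right) i \sqrt{863} = 2 \cdot 15 i \sqrt{863} = 30 i \sqrt{863}$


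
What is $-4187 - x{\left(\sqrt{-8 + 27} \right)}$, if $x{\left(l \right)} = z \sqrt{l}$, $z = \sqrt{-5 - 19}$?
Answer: $-4187 - 2 i \sqrt{6} \sqrt[4]{19} \approx -4187.0 - 10.228 i$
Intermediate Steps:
$z = 2 i \sqrt{6}$ ($z = \sqrt{-24} = 2 i \sqrt{6} \approx 4.899 i$)
$x{\left(l \right)} = 2 i \sqrt{6} \sqrt{l}$
$-4187 - x{\left(\sqrt{-8 + 27} \right)} = -4187 - 2 i \sqrt{6} \sqrt{\sqrt{-8 + 27}} = -4187 - 2 i \sqrt{6} \sqrt{\sqrt{19}} = -4187 - 2 i \sqrt{6} \sqrt[4]{19}$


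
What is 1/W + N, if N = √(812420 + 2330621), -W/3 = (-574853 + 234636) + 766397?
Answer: -1/1278540 + √3143041 ≈ 1772.9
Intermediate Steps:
W = -1278540 (W = -3*((-574853 + 234636) + 766397) = -3*(-340217 + 766397) = -3*426180 = -1278540)
N = √3143041 ≈ 1772.9
1/W + N = 1/(-1278540) + √3143041 = -1/1278540 + √3143041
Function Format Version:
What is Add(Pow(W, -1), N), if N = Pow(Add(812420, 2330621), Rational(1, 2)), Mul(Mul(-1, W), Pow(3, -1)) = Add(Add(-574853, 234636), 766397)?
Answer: Add(Rational(-1, 1278540), Pow(3143041, Rational(1, 2))) ≈ 1772.9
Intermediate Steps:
W = -1278540 (W = Mul(-3, Add(Add(-574853, 234636), 766397)) = Mul(-3, Add(-340217, 766397)) = Mul(-3, 426180) = -1278540)
N = Pow(3143041, Rational(1, 2)) ≈ 1772.9
Add(Pow(W, -1), N) = Add(Pow(-1278540, -1), Pow(3143041, Rational(1, 2))) = Add(Rational(-1, 1278540), Pow(3143041, Rational(1, 2)))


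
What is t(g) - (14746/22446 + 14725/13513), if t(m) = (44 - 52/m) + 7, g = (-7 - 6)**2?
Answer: 96497996629/1971533187 ≈ 48.946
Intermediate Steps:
g = 169 (g = (-13)**2 = 169)
t(m) = 51 - 52/m
t(g) - (14746/22446 + 14725/13513) = (51 - 52/169) - (14746/22446 + 14725/13513) = (51 - 52*1/169) - (14746*(1/22446) + 14725*(1/13513)) = (51 - 4/13) - (7373/11223 + 14725/13513) = 659/13 - 1*264890024/151656399 = 659/13 - 264890024/151656399 = 96497996629/1971533187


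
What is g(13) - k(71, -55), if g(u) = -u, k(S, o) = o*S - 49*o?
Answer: 1197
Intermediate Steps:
k(S, o) = -49*o + S*o (k(S, o) = S*o - 49*o = -49*o + S*o)
g(13) - k(71, -55) = -1*13 - (-55)*(-49 + 71) = -13 - (-55)*22 = -13 - 1*(-1210) = -13 + 1210 = 1197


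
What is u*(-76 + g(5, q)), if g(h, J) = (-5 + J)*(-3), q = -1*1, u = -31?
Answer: 1798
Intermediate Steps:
q = -1
g(h, J) = 15 - 3*J
u*(-76 + g(5, q)) = -31*(-76 + (15 - 3*(-1))) = -31*(-76 + (15 + 3)) = -31*(-76 + 18) = -31*(-58) = 1798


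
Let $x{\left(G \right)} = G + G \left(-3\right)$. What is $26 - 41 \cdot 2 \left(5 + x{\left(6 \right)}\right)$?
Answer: $600$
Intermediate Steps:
$x{\left(G \right)} = - 2 G$ ($x{\left(G \right)} = G - 3 G = - 2 G$)
$26 - 41 \cdot 2 \left(5 + x{\left(6 \right)}\right) = 26 - 41 \cdot 2 \left(5 - 12\right) = 26 - 41 \cdot 2 \left(-7\right) = 26 - -574 = 26 + 574 = 600$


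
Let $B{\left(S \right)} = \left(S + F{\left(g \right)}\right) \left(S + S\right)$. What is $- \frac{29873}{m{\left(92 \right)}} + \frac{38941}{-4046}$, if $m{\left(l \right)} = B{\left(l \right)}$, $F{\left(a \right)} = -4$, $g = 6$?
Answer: $- \frac{53671345}{4679488} \approx -11.469$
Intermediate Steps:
$B{\left(S \right)} = 2 S \left(-4 + S\right)$ ($B{\left(S \right)} = \left(S - 4\right) \left(S + S\right) = \left(-4 + S\right) 2 S = 2 S \left(-4 + S\right)$)
$m{\left(l \right)} = 2 l \left(-4 + l\right)$
$- \frac{29873}{m{\left(92 \right)}} + \frac{38941}{-4046} = - \frac{29873}{2 \cdot 92 \left(-4 + 92\right)} + \frac{38941}{-4046} = - \frac{29873}{2 \cdot 92 \cdot 88} + 38941 \left(- \frac{1}{4046}\right) = - \frac{29873}{16192} - \frac{5563}{578} = - \frac{53671345}{4679488}$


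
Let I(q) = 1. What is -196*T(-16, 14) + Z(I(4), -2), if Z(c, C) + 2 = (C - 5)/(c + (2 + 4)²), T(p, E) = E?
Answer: -101609/37 ≈ -2746.2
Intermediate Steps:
Z(c, C) = -2 + (-5 + C)/(36 + c) (Z(c, C) = -2 + (C - 5)/(c + (2 + 4)²) = -2 + (-5 + C)/(c + 6²) = -2 + (-5 + C)/(c + 36) = -2 + (-5 + C)/(36 + c))
-196*T(-16, 14) + Z(I(4), -2) = -196*14 + (-77 - 2 - 2*1)/(36 + 1) = -2744 + (-77 - 2 - 2)/37 = -2744 + (1/37)*(-81) = -2744 - 81/37 = -101609/37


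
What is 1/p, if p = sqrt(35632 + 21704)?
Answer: sqrt(14334)/28668 ≈ 0.0041763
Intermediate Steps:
p = 2*sqrt(14334) (p = sqrt(57336) = 2*sqrt(14334) ≈ 239.45)
1/p = 1/(2*sqrt(14334)) = sqrt(14334)/28668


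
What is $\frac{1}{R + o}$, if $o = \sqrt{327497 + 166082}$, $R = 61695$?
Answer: $\frac{61695}{3805779446} - \frac{\sqrt{493579}}{3805779446} \approx 1.6026 \cdot 10^{-5}$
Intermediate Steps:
$o = \sqrt{493579} \approx 702.55$
$\frac{1}{R + o} = \frac{1}{61695 + \sqrt{493579}}$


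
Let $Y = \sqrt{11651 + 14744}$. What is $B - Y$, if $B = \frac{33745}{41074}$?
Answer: $\frac{33745}{41074} - \sqrt{26395} \approx -161.64$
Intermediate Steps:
$B = \frac{33745}{41074}$ ($B = 33745 \cdot \frac{1}{41074} = \frac{33745}{41074} \approx 0.82157$)
$Y = \sqrt{26395} \approx 162.47$
$B - Y = \frac{33745}{41074} - \sqrt{26395}$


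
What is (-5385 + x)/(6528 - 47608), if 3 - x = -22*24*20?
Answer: -2589/20540 ≈ -0.12605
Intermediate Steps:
x = 10563 (x = 3 - (-22*24)*20 = 3 - (-528)*20 = 3 - 1*(-10560) = 3 + 10560 = 10563)
(-5385 + x)/(6528 - 47608) = (-5385 + 10563)/(6528 - 47608) = 5178/(-41080) = 5178*(-1/41080) = -2589/20540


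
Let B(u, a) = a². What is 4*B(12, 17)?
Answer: 1156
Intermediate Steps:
4*B(12, 17) = 4*17² = 4*289 = 1156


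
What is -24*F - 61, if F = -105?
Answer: 2459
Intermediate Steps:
-24*F - 61 = -24*(-105) - 61 = 2520 - 61 = 2459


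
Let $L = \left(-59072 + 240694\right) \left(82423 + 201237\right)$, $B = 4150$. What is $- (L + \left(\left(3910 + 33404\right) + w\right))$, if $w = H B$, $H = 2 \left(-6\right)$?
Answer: $-51518884034$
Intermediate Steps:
$H = -12$
$w = -49800$ ($w = \left(-12\right) 4150 = -49800$)
$L = 51518896520$ ($L = 181622 \cdot 283660 = 51518896520$)
$- (L + \left(\left(3910 + 33404\right) + w\right)) = - (51518896520 + \left(\left(3910 + 33404\right) - 49800\right)) = - (51518896520 + \left(37314 - 49800\right)) = - (51518896520 - 12486) = \left(-1\right) 51518884034 = -51518884034$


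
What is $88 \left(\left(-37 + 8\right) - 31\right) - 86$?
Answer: $-5366$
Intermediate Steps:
$88 \left(\left(-37 + 8\right) - 31\right) - 86 = 88 \left(-29 - 31\right) - 86 = 88 \left(-60\right) - 86 = -5280 - 86 = -5366$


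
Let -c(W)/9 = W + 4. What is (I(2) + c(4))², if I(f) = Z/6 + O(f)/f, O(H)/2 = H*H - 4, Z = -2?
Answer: 47089/9 ≈ 5232.1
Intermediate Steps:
O(H) = -8 + 2*H² (O(H) = 2*(H*H - 4) = 2*(H² - 4) = 2*(-4 + H²) = -8 + 2*H²)
c(W) = -36 - 9*W (c(W) = -9*(W + 4) = -9*(4 + W) = -36 - 9*W)
I(f) = -⅓ + (-8 + 2*f²)/f (I(f) = -2/6 + (-8 + 2*f²)/f = -2*⅙ + (-8 + 2*f²)/f = -⅓ + (-8 + 2*f²)/f)
(I(2) + c(4))² = ((-⅓ - 8/2 + 2*2) + (-36 - 9*4))² = ((-⅓ - 8*½ + 4) + (-36 - 36))² = ((-⅓ - 4 + 4) - 72)² = (-⅓ - 72)² = (-217/3)² = 47089/9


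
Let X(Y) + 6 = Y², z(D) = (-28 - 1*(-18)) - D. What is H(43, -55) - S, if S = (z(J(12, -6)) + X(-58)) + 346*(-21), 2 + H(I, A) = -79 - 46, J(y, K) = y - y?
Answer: 3791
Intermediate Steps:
J(y, K) = 0
z(D) = -10 - D (z(D) = (-28 + 18) - D = -10 - D)
H(I, A) = -127 (H(I, A) = -2 + (-79 - 46) = -2 - 125 = -127)
X(Y) = -6 + Y²
S = -3918 (S = ((-10 - 1*0) + (-6 + (-58)²)) + 346*(-21) = ((-10 + 0) + (-6 + 3364)) - 7266 = (-10 + 3358) - 7266 = 3348 - 7266 = -3918)
H(43, -55) - S = -127 - 1*(-3918) = -127 + 3918 = 3791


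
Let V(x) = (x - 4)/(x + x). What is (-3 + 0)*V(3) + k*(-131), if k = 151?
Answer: -39561/2 ≈ -19781.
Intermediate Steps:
V(x) = (-4 + x)/(2*x) (V(x) = (-4 + x)/((2*x)) = (-4 + x)*(1/(2*x)) = (-4 + x)/(2*x))
(-3 + 0)*V(3) + k*(-131) = (-3 + 0)*((1/2)*(-4 + 3)/3) + 151*(-131) = -3*(-1)/(2*3) - 19781 = -3*(-1/6) - 19781 = 1/2 - 19781 = -39561/2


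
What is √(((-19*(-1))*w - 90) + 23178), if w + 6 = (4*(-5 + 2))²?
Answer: √25710 ≈ 160.34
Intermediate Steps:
w = 138 (w = -6 + (4*(-5 + 2))² = -6 + (4*(-3))² = -6 + (-12)² = -6 + 144 = 138)
√(((-19*(-1))*w - 90) + 23178) = √((-19*(-1)*138 - 90) + 23178) = √((19*138 - 90) + 23178) = √((2622 - 90) + 23178) = √(2532 + 23178) = √25710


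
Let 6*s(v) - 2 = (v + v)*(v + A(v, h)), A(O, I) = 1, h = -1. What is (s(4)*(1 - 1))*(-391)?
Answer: 0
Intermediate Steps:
s(v) = ⅓ + v*(1 + v)/3 (s(v) = ⅓ + ((v + v)*(v + 1))/6 = ⅓ + ((2*v)*(1 + v))/6 = ⅓ + (2*v*(1 + v))/6 = ⅓ + v*(1 + v)/3)
(s(4)*(1 - 1))*(-391) = ((⅓ + (⅓)*4 + (⅓)*4²)*(1 - 1))*(-391) = ((⅓ + 4/3 + (⅓)*16)*0)*(-391) = ((⅓ + 4/3 + 16/3)*0)*(-391) = (7*0)*(-391) = 0*(-391) = 0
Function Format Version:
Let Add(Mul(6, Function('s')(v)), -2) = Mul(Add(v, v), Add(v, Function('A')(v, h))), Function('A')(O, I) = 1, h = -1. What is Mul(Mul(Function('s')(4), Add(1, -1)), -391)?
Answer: 0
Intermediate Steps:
Function('s')(v) = Add(Rational(1, 3), Mul(Rational(1, 3), v, Add(1, v))) (Function('s')(v) = Add(Rational(1, 3), Mul(Rational(1, 6), Mul(Add(v, v), Add(v, 1)))) = Add(Rational(1, 3), Mul(Rational(1, 6), Mul(Mul(2, v), Add(1, v)))) = Add(Rational(1, 3), Mul(Rational(1, 6), Mul(2, v, Add(1, v)))) = Add(Rational(1, 3), Mul(Rational(1, 3), v, Add(1, v))))
Mul(Mul(Function('s')(4), Add(1, -1)), -391) = Mul(Mul(Add(Rational(1, 3), Mul(Rational(1, 3), 4), Mul(Rational(1, 3), Pow(4, 2))), Add(1, -1)), -391) = Mul(Mul(Add(Rational(1, 3), Rational(4, 3), Mul(Rational(1, 3), 16)), 0), -391) = Mul(Mul(Add(Rational(1, 3), Rational(4, 3), Rational(16, 3)), 0), -391) = Mul(Mul(7, 0), -391) = Mul(0, -391) = 0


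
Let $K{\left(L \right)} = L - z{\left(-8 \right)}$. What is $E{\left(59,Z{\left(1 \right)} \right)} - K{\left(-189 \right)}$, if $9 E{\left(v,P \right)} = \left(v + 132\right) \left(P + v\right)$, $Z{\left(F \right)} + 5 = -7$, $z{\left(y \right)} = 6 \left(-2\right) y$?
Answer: $\frac{11542}{9} \approx 1282.4$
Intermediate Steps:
$z{\left(y \right)} = - 12 y$
$Z{\left(F \right)} = -12$ ($Z{\left(F \right)} = -5 - 7 = -12$)
$K{\left(L \right)} = -96 + L$ ($K{\left(L \right)} = L - \left(-12\right) \left(-8\right) = L - 96 = -96 + L$)
$E{\left(v,P \right)} = \frac{\left(132 + v\right) \left(P + v\right)}{9}$ ($E{\left(v,P \right)} = \frac{\left(v + 132\right) \left(P + v\right)}{9} = \frac{\left(132 + v\right) \left(P + v\right)}{9}$)
$E{\left(59,Z{\left(1 \right)} \right)} - K{\left(-189 \right)} = \left(\frac{59^{2}}{9} + \frac{44}{3} \left(-12\right) + \frac{44}{3} \cdot 59 + \frac{1}{9} \left(-12\right) 59\right) - \left(-96 - 189\right) = \left(\frac{1}{9} \cdot 3481 - 176 + \frac{2596}{3} - \frac{236}{3}\right) - -285 = \left(\frac{3481}{9} - 176 + \frac{2596}{3} - \frac{236}{3}\right) + 285 = \frac{8977}{9} + 285 = \frac{11542}{9}$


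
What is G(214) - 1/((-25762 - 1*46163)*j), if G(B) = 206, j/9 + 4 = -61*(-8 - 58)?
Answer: 536329476901/2603541150 ≈ 206.00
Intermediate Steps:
j = 36198 (j = -36 + 9*(-61*(-8 - 58)) = -36 + 9*(-61*(-66)) = -36 + 9*4026 = -36 + 36234 = 36198)
G(214) - 1/((-25762 - 1*46163)*j) = 206 - 1/((-25762 - 1*46163)*36198) = 206 - 1/((-25762 - 46163)*36198) = 206 - 1/((-71925)*36198) = 206 - (-1)/(71925*36198) = 206 - 1*(-1/2603541150) = 206 + 1/2603541150 = 536329476901/2603541150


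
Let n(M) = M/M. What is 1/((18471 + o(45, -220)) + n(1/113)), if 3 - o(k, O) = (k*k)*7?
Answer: 1/4300 ≈ 0.00023256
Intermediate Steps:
o(k, O) = 3 - 7*k**2 (o(k, O) = 3 - k*k*7 = 3 - k**2*7 = 3 - 7*k**2)
n(M) = 1
1/((18471 + o(45, -220)) + n(1/113)) = 1/((18471 + (3 - 7*45**2)) + 1) = 1/((18471 + (3 - 7*2025)) + 1) = 1/((18471 + (3 - 14175)) + 1) = 1/((18471 - 14172) + 1) = 1/(4299 + 1) = 1/4300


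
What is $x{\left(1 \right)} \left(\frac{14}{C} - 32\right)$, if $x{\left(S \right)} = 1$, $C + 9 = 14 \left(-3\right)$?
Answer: $- \frac{1646}{51} \approx -32.275$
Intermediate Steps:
$C = -51$ ($C = -9 + 14 \left(-3\right) = -9 - 42 = -51$)
$x{\left(1 \right)} \left(\frac{14}{C} - 32\right) = 1 \left(\frac{14}{-51} - 32\right) = 1 \left(14 \left(- \frac{1}{51}\right) - 32\right) = 1 \left(- \frac{14}{51} - 32\right) = 1 \left(- \frac{1646}{51}\right) = - \frac{1646}{51}$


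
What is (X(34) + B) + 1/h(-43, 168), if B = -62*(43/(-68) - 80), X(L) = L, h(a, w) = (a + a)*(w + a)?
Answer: 459909179/91375 ≈ 5033.2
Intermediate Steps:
h(a, w) = 2*a*(a + w) (h(a, w) = (2*a)*(a + w) = 2*a*(a + w))
B = 169973/34 (B = -62*(43*(-1/68) - 80) = -62*(-43/68 - 80) = -62*(-5483/68) = 169973/34 ≈ 4999.2)
(X(34) + B) + 1/h(-43, 168) = (34 + 169973/34) + 1/(2*(-43)*(-43 + 168)) = 171129/34 + 1/(2*(-43)*125) = 171129/34 + 1/(-10750) = 171129/34 - 1/10750 = 459909179/91375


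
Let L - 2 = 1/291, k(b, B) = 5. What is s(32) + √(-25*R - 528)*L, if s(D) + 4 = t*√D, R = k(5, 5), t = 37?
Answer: -4 + 148*√2 + 583*I*√653/291 ≈ 205.3 + 51.196*I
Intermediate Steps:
R = 5
L = 583/291 (L = 2 + 1/291 = 583/291 ≈ 2.0034)
s(D) = -4 + 37*√D
s(32) + √(-25*R - 528)*L = (-4 + 37*√32) + √(-25*5 - 528)*(583/291) = (-4 + 37*(4*√2)) + √(-125 - 528)*(583/291) = (-4 + 148*√2) + √(-653)*(583/291) = (-4 + 148*√2) + (I*√653)*(583/291) = (-4 + 148*√2) + 583*I*√653/291 = -4 + 148*√2 + 583*I*√653/291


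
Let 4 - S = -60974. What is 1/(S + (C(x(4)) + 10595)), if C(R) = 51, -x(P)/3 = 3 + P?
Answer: 1/71624 ≈ 1.3962e-5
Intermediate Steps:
x(P) = -9 - 3*P (x(P) = -3*(3 + P) = -9 - 3*P)
S = 60978 (S = 4 - 1*(-60974) = 4 + 60974 = 60978)
1/(S + (C(x(4)) + 10595)) = 1/(60978 + (51 + 10595)) = 1/(60978 + 10646) = 1/71624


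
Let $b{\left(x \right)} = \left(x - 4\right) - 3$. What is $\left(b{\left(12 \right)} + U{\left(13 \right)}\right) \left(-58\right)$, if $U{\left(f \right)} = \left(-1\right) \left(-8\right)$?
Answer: $-754$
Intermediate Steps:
$b{\left(x \right)} = -7 + x$ ($b{\left(x \right)} = \left(-4 + x\right) - 3 = -7 + x$)
$U{\left(f \right)} = 8$
$\left(b{\left(12 \right)} + U{\left(13 \right)}\right) \left(-58\right) = \left(\left(-7 + 12\right) + 8\right) \left(-58\right) = \left(5 + 8\right) \left(-58\right) = 13 \left(-58\right) = -754$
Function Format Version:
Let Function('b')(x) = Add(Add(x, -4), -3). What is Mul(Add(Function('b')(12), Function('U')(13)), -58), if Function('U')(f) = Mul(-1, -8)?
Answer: -754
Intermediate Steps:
Function('b')(x) = Add(-7, x) (Function('b')(x) = Add(Add(-4, x), -3) = Add(-7, x))
Function('U')(f) = 8
Mul(Add(Function('b')(12), Function('U')(13)), -58) = Mul(Add(Add(-7, 12), 8), -58) = Mul(Add(5, 8), -58) = Mul(13, -58) = -754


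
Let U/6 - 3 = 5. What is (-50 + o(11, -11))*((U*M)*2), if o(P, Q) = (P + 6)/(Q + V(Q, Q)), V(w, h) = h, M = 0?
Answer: 0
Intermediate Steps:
U = 48 (U = 18 + 6*5 = 18 + 30 = 48)
o(P, Q) = (6 + P)/(2*Q) (o(P, Q) = (P + 6)/(Q + Q) = (6 + P)/((2*Q)) = (6 + P)*(1/(2*Q)) = (6 + P)/(2*Q))
(-50 + o(11, -11))*((U*M)*2) = (-50 + (½)*(6 + 11)/(-11))*((48*0)*2) = (-50 + (½)*(-1/11)*17)*(0*2) = (-50 - 17/22)*0 = -1117/22*0 = 0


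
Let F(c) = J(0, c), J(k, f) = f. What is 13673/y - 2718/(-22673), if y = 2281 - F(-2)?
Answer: 316213123/51762459 ≈ 6.1089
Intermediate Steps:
F(c) = c
y = 2283 (y = 2281 - 1*(-2) = 2281 + 2 = 2283)
13673/y - 2718/(-22673) = 13673/2283 - 2718/(-22673) = 13673*(1/2283) - 2718*(-1/22673) = 13673/2283 + 2718/22673 = 316213123/51762459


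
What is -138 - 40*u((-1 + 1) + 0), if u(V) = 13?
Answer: -658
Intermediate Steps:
-138 - 40*u((-1 + 1) + 0) = -138 - 40*13 = -138 - 520 = -658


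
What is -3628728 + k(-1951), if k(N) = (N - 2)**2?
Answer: 185481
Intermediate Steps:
k(N) = (-2 + N)**2
-3628728 + k(-1951) = -3628728 + (-2 - 1951)**2 = -3628728 + (-1953)**2 = -3628728 + 3814209 = 185481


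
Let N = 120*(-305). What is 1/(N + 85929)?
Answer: 1/49329 ≈ 2.0272e-5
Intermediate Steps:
N = -36600
1/(N + 85929) = 1/(-36600 + 85929) = 1/49329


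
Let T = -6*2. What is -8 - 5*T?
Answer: 52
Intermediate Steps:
T = -12
-8 - 5*T = -8 - 5*(-12) = -8 + 60 = 52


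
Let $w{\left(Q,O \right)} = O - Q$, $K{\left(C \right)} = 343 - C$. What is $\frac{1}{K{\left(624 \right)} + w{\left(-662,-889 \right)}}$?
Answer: $- \frac{1}{508} \approx -0.0019685$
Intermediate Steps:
$\frac{1}{K{\left(624 \right)} + w{\left(-662,-889 \right)}} = \frac{1}{\left(343 - 624\right) - 227} = \frac{1}{\left(343 - 624\right) + \left(-889 + 662\right)} = \frac{1}{-281 - 227} = \frac{1}{-508} = - \frac{1}{508}$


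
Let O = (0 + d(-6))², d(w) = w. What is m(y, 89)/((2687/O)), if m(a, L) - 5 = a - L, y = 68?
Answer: -576/2687 ≈ -0.21437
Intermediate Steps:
m(a, L) = 5 + a - L (m(a, L) = 5 + (a - L) = 5 + a - L)
O = 36 (O = (0 - 6)² = (-6)² = 36)
m(y, 89)/((2687/O)) = (5 + 68 - 1*89)/((2687/36)) = (5 + 68 - 89)/((2687*(1/36))) = -16/2687/36 = -16*36/2687 = -576/2687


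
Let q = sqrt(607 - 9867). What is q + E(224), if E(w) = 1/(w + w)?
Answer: 1/448 + 2*I*sqrt(2315) ≈ 0.0022321 + 96.229*I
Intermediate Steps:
E(w) = 1/(2*w)
q = 2*I*sqrt(2315) (q = sqrt(-9260) = 2*I*sqrt(2315) ≈ 96.229*I)
q + E(224) = 2*I*sqrt(2315) + (1/2)/224 = 2*I*sqrt(2315) + (1/2)*(1/224) = 2*I*sqrt(2315) + 1/448 = 1/448 + 2*I*sqrt(2315)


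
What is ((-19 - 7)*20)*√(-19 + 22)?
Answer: -520*√3 ≈ -900.67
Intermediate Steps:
((-19 - 7)*20)*√(-19 + 22) = (-26*20)*√3 = -520*√3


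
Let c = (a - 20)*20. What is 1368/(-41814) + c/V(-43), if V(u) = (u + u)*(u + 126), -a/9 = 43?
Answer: 9183366/8290787 ≈ 1.1077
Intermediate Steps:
a = -387 (a = -9*43 = -387)
c = -8140 (c = (-387 - 20)*20 = -407*20 = -8140)
V(u) = 2*u*(126 + u) (V(u) = (2*u)*(126 + u) = 2*u*(126 + u))
1368/(-41814) + c/V(-43) = 1368/(-41814) - 8140*(-1/(86*(126 - 43))) = 1368*(-1/41814) - 8140/(2*(-43)*83) = -76/2323 - 8140/(-7138) = -76/2323 - 8140*(-1/7138) = -76/2323 + 4070/3569 = 9183366/8290787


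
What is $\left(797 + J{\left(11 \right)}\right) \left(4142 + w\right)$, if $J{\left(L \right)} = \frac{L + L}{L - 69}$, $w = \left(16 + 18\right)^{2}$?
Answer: $\frac{122394396}{29} \approx 4.2205 \cdot 10^{6}$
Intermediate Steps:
$w = 1156$ ($w = 34^{2} = 1156$)
$J{\left(L \right)} = \frac{2 L}{-69 + L}$
$\left(797 + J{\left(11 \right)}\right) \left(4142 + w\right) = \left(797 + 2 \cdot 11 \frac{1}{-69 + 11}\right) \left(4142 + 1156\right) = \left(797 + 2 \cdot 11 \frac{1}{-58}\right) 5298 = \left(797 + 2 \cdot 11 \left(- \frac{1}{58}\right)\right) 5298 = \left(797 - \frac{11}{29}\right) 5298 = \frac{23102}{29} \cdot 5298 = \frac{122394396}{29}$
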